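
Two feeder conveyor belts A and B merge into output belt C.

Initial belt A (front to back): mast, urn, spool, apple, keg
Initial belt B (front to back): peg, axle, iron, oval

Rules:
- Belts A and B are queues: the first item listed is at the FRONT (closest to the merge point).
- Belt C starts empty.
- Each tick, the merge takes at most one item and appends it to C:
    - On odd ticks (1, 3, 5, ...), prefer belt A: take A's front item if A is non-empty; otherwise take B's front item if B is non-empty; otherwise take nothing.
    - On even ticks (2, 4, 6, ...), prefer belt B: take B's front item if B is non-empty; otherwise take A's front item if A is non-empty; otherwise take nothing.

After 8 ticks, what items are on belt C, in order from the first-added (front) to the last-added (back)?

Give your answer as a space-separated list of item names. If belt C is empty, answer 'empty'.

Answer: mast peg urn axle spool iron apple oval

Derivation:
Tick 1: prefer A, take mast from A; A=[urn,spool,apple,keg] B=[peg,axle,iron,oval] C=[mast]
Tick 2: prefer B, take peg from B; A=[urn,spool,apple,keg] B=[axle,iron,oval] C=[mast,peg]
Tick 3: prefer A, take urn from A; A=[spool,apple,keg] B=[axle,iron,oval] C=[mast,peg,urn]
Tick 4: prefer B, take axle from B; A=[spool,apple,keg] B=[iron,oval] C=[mast,peg,urn,axle]
Tick 5: prefer A, take spool from A; A=[apple,keg] B=[iron,oval] C=[mast,peg,urn,axle,spool]
Tick 6: prefer B, take iron from B; A=[apple,keg] B=[oval] C=[mast,peg,urn,axle,spool,iron]
Tick 7: prefer A, take apple from A; A=[keg] B=[oval] C=[mast,peg,urn,axle,spool,iron,apple]
Tick 8: prefer B, take oval from B; A=[keg] B=[-] C=[mast,peg,urn,axle,spool,iron,apple,oval]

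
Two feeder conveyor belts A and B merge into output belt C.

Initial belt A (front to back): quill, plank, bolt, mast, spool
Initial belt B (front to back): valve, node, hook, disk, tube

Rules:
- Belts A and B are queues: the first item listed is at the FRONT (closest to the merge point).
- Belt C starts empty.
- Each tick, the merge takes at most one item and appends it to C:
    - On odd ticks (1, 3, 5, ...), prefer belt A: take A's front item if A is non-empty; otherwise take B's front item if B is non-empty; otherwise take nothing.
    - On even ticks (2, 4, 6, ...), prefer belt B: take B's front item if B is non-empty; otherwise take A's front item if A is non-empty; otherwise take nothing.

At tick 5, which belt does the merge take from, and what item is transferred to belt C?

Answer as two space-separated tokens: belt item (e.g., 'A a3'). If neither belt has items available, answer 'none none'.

Answer: A bolt

Derivation:
Tick 1: prefer A, take quill from A; A=[plank,bolt,mast,spool] B=[valve,node,hook,disk,tube] C=[quill]
Tick 2: prefer B, take valve from B; A=[plank,bolt,mast,spool] B=[node,hook,disk,tube] C=[quill,valve]
Tick 3: prefer A, take plank from A; A=[bolt,mast,spool] B=[node,hook,disk,tube] C=[quill,valve,plank]
Tick 4: prefer B, take node from B; A=[bolt,mast,spool] B=[hook,disk,tube] C=[quill,valve,plank,node]
Tick 5: prefer A, take bolt from A; A=[mast,spool] B=[hook,disk,tube] C=[quill,valve,plank,node,bolt]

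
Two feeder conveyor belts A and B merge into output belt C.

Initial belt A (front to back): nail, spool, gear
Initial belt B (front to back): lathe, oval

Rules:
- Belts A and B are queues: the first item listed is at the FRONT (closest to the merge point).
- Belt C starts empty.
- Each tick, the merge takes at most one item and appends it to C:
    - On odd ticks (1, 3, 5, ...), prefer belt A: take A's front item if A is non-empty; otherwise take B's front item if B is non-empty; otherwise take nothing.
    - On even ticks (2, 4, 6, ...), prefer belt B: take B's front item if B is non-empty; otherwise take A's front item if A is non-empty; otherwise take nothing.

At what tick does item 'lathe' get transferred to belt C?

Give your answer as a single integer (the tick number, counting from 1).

Tick 1: prefer A, take nail from A; A=[spool,gear] B=[lathe,oval] C=[nail]
Tick 2: prefer B, take lathe from B; A=[spool,gear] B=[oval] C=[nail,lathe]

Answer: 2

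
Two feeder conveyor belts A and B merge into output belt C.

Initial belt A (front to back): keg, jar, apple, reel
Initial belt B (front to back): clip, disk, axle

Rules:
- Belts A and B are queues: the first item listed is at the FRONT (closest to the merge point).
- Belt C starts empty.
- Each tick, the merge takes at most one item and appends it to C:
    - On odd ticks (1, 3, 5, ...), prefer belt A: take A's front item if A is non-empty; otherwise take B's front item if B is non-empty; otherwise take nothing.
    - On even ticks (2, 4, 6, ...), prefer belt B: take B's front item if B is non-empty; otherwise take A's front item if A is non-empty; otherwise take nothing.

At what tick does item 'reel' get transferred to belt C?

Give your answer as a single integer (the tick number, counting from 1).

Tick 1: prefer A, take keg from A; A=[jar,apple,reel] B=[clip,disk,axle] C=[keg]
Tick 2: prefer B, take clip from B; A=[jar,apple,reel] B=[disk,axle] C=[keg,clip]
Tick 3: prefer A, take jar from A; A=[apple,reel] B=[disk,axle] C=[keg,clip,jar]
Tick 4: prefer B, take disk from B; A=[apple,reel] B=[axle] C=[keg,clip,jar,disk]
Tick 5: prefer A, take apple from A; A=[reel] B=[axle] C=[keg,clip,jar,disk,apple]
Tick 6: prefer B, take axle from B; A=[reel] B=[-] C=[keg,clip,jar,disk,apple,axle]
Tick 7: prefer A, take reel from A; A=[-] B=[-] C=[keg,clip,jar,disk,apple,axle,reel]

Answer: 7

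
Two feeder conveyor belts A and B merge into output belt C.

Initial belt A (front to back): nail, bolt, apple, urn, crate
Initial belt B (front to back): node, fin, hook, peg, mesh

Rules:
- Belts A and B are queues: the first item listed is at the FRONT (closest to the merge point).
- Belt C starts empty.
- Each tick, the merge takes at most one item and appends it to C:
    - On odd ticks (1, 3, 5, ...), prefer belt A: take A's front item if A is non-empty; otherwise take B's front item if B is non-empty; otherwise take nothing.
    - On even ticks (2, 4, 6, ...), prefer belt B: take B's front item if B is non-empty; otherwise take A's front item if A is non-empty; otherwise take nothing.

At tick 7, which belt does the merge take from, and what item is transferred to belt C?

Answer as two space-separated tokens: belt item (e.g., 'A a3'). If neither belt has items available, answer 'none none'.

Tick 1: prefer A, take nail from A; A=[bolt,apple,urn,crate] B=[node,fin,hook,peg,mesh] C=[nail]
Tick 2: prefer B, take node from B; A=[bolt,apple,urn,crate] B=[fin,hook,peg,mesh] C=[nail,node]
Tick 3: prefer A, take bolt from A; A=[apple,urn,crate] B=[fin,hook,peg,mesh] C=[nail,node,bolt]
Tick 4: prefer B, take fin from B; A=[apple,urn,crate] B=[hook,peg,mesh] C=[nail,node,bolt,fin]
Tick 5: prefer A, take apple from A; A=[urn,crate] B=[hook,peg,mesh] C=[nail,node,bolt,fin,apple]
Tick 6: prefer B, take hook from B; A=[urn,crate] B=[peg,mesh] C=[nail,node,bolt,fin,apple,hook]
Tick 7: prefer A, take urn from A; A=[crate] B=[peg,mesh] C=[nail,node,bolt,fin,apple,hook,urn]

Answer: A urn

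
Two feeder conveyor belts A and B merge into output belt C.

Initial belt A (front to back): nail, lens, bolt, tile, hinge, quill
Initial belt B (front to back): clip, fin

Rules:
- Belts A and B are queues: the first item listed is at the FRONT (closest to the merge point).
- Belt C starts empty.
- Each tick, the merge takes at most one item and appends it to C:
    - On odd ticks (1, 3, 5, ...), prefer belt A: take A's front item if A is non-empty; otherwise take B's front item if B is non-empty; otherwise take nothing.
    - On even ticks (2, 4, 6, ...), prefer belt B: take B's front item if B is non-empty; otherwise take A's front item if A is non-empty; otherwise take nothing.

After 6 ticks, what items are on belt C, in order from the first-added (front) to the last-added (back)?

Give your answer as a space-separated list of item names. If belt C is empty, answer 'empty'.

Answer: nail clip lens fin bolt tile

Derivation:
Tick 1: prefer A, take nail from A; A=[lens,bolt,tile,hinge,quill] B=[clip,fin] C=[nail]
Tick 2: prefer B, take clip from B; A=[lens,bolt,tile,hinge,quill] B=[fin] C=[nail,clip]
Tick 3: prefer A, take lens from A; A=[bolt,tile,hinge,quill] B=[fin] C=[nail,clip,lens]
Tick 4: prefer B, take fin from B; A=[bolt,tile,hinge,quill] B=[-] C=[nail,clip,lens,fin]
Tick 5: prefer A, take bolt from A; A=[tile,hinge,quill] B=[-] C=[nail,clip,lens,fin,bolt]
Tick 6: prefer B, take tile from A; A=[hinge,quill] B=[-] C=[nail,clip,lens,fin,bolt,tile]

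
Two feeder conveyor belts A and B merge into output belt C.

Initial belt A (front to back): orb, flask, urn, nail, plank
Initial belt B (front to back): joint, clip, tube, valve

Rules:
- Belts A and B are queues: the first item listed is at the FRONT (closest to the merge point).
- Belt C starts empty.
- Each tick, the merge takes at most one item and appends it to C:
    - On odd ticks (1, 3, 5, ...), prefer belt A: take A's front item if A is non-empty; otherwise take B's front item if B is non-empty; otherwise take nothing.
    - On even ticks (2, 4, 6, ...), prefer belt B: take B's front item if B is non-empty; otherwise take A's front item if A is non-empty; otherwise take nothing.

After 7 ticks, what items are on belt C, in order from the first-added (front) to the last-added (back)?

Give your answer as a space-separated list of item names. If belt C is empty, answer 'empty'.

Answer: orb joint flask clip urn tube nail

Derivation:
Tick 1: prefer A, take orb from A; A=[flask,urn,nail,plank] B=[joint,clip,tube,valve] C=[orb]
Tick 2: prefer B, take joint from B; A=[flask,urn,nail,plank] B=[clip,tube,valve] C=[orb,joint]
Tick 3: prefer A, take flask from A; A=[urn,nail,plank] B=[clip,tube,valve] C=[orb,joint,flask]
Tick 4: prefer B, take clip from B; A=[urn,nail,plank] B=[tube,valve] C=[orb,joint,flask,clip]
Tick 5: prefer A, take urn from A; A=[nail,plank] B=[tube,valve] C=[orb,joint,flask,clip,urn]
Tick 6: prefer B, take tube from B; A=[nail,plank] B=[valve] C=[orb,joint,flask,clip,urn,tube]
Tick 7: prefer A, take nail from A; A=[plank] B=[valve] C=[orb,joint,flask,clip,urn,tube,nail]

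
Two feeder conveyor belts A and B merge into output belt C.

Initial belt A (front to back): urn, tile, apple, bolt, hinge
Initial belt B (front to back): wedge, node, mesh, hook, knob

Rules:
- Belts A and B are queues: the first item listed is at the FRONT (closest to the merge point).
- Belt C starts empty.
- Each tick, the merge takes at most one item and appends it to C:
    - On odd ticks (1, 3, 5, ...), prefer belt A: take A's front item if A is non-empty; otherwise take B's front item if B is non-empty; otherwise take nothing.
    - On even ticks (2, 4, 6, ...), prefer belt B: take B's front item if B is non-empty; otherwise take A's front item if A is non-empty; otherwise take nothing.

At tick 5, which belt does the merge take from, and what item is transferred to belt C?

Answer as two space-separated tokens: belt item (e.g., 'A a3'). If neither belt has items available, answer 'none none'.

Answer: A apple

Derivation:
Tick 1: prefer A, take urn from A; A=[tile,apple,bolt,hinge] B=[wedge,node,mesh,hook,knob] C=[urn]
Tick 2: prefer B, take wedge from B; A=[tile,apple,bolt,hinge] B=[node,mesh,hook,knob] C=[urn,wedge]
Tick 3: prefer A, take tile from A; A=[apple,bolt,hinge] B=[node,mesh,hook,knob] C=[urn,wedge,tile]
Tick 4: prefer B, take node from B; A=[apple,bolt,hinge] B=[mesh,hook,knob] C=[urn,wedge,tile,node]
Tick 5: prefer A, take apple from A; A=[bolt,hinge] B=[mesh,hook,knob] C=[urn,wedge,tile,node,apple]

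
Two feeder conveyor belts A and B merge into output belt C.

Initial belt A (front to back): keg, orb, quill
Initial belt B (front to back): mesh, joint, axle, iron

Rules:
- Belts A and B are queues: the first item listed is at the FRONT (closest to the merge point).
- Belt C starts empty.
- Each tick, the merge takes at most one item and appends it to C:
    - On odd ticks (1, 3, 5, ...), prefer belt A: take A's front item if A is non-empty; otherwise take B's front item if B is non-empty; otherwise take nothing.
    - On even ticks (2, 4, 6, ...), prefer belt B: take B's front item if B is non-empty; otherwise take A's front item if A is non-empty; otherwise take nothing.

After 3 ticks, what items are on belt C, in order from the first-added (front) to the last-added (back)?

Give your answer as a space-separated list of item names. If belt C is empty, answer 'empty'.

Tick 1: prefer A, take keg from A; A=[orb,quill] B=[mesh,joint,axle,iron] C=[keg]
Tick 2: prefer B, take mesh from B; A=[orb,quill] B=[joint,axle,iron] C=[keg,mesh]
Tick 3: prefer A, take orb from A; A=[quill] B=[joint,axle,iron] C=[keg,mesh,orb]

Answer: keg mesh orb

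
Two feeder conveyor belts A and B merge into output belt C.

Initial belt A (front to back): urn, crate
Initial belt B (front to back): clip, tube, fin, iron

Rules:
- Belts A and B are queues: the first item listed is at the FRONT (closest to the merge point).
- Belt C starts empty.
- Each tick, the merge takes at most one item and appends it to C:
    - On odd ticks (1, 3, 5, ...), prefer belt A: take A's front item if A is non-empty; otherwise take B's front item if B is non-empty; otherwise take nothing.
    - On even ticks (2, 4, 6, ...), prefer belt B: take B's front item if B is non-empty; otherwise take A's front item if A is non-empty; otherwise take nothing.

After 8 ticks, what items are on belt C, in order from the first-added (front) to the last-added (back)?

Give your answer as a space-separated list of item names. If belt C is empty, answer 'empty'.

Tick 1: prefer A, take urn from A; A=[crate] B=[clip,tube,fin,iron] C=[urn]
Tick 2: prefer B, take clip from B; A=[crate] B=[tube,fin,iron] C=[urn,clip]
Tick 3: prefer A, take crate from A; A=[-] B=[tube,fin,iron] C=[urn,clip,crate]
Tick 4: prefer B, take tube from B; A=[-] B=[fin,iron] C=[urn,clip,crate,tube]
Tick 5: prefer A, take fin from B; A=[-] B=[iron] C=[urn,clip,crate,tube,fin]
Tick 6: prefer B, take iron from B; A=[-] B=[-] C=[urn,clip,crate,tube,fin,iron]
Tick 7: prefer A, both empty, nothing taken; A=[-] B=[-] C=[urn,clip,crate,tube,fin,iron]
Tick 8: prefer B, both empty, nothing taken; A=[-] B=[-] C=[urn,clip,crate,tube,fin,iron]

Answer: urn clip crate tube fin iron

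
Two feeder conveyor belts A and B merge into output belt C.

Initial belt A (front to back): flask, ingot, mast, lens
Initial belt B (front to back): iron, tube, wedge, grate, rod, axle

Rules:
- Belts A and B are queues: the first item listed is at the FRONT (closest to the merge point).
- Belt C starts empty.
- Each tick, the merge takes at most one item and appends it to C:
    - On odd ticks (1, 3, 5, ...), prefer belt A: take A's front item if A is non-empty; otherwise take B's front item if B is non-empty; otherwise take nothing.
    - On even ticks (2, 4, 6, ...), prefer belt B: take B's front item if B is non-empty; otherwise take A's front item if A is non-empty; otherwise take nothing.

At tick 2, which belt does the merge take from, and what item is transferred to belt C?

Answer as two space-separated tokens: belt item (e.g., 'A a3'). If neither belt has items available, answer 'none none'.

Answer: B iron

Derivation:
Tick 1: prefer A, take flask from A; A=[ingot,mast,lens] B=[iron,tube,wedge,grate,rod,axle] C=[flask]
Tick 2: prefer B, take iron from B; A=[ingot,mast,lens] B=[tube,wedge,grate,rod,axle] C=[flask,iron]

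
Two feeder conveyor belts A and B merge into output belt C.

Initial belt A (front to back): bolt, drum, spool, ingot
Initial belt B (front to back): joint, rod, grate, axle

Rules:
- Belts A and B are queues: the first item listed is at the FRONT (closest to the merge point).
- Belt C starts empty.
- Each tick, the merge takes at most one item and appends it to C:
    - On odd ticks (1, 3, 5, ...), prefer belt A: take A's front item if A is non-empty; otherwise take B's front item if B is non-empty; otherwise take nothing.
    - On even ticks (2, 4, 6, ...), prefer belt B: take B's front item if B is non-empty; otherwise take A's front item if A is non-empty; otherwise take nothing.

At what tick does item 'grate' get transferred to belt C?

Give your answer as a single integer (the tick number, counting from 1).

Tick 1: prefer A, take bolt from A; A=[drum,spool,ingot] B=[joint,rod,grate,axle] C=[bolt]
Tick 2: prefer B, take joint from B; A=[drum,spool,ingot] B=[rod,grate,axle] C=[bolt,joint]
Tick 3: prefer A, take drum from A; A=[spool,ingot] B=[rod,grate,axle] C=[bolt,joint,drum]
Tick 4: prefer B, take rod from B; A=[spool,ingot] B=[grate,axle] C=[bolt,joint,drum,rod]
Tick 5: prefer A, take spool from A; A=[ingot] B=[grate,axle] C=[bolt,joint,drum,rod,spool]
Tick 6: prefer B, take grate from B; A=[ingot] B=[axle] C=[bolt,joint,drum,rod,spool,grate]

Answer: 6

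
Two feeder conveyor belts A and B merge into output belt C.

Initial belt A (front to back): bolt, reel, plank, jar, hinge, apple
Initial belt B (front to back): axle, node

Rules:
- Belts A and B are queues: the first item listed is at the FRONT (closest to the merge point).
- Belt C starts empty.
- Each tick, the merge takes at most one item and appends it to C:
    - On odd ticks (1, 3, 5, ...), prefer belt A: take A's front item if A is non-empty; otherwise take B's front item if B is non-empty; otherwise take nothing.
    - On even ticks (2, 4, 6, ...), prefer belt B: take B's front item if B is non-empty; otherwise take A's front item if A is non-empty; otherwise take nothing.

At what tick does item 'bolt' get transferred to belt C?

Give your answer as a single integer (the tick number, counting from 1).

Answer: 1

Derivation:
Tick 1: prefer A, take bolt from A; A=[reel,plank,jar,hinge,apple] B=[axle,node] C=[bolt]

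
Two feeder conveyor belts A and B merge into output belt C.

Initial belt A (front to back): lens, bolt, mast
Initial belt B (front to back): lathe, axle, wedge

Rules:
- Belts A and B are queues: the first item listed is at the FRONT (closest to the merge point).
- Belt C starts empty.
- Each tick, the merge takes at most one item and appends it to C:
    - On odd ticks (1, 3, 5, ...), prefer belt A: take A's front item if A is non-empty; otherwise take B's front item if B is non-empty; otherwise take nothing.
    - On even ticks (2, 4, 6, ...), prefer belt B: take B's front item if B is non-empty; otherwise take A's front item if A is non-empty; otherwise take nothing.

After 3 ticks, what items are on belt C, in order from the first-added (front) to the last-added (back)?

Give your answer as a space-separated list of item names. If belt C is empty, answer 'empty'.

Tick 1: prefer A, take lens from A; A=[bolt,mast] B=[lathe,axle,wedge] C=[lens]
Tick 2: prefer B, take lathe from B; A=[bolt,mast] B=[axle,wedge] C=[lens,lathe]
Tick 3: prefer A, take bolt from A; A=[mast] B=[axle,wedge] C=[lens,lathe,bolt]

Answer: lens lathe bolt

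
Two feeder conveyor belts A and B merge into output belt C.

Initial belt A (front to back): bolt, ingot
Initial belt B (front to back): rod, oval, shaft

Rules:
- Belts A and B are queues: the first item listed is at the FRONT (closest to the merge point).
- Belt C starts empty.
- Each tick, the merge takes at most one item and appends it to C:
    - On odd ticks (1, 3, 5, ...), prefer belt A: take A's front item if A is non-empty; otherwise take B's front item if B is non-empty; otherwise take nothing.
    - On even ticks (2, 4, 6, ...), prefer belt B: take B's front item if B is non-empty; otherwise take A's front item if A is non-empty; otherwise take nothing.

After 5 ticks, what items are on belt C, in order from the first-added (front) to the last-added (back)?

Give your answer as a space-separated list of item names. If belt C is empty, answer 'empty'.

Answer: bolt rod ingot oval shaft

Derivation:
Tick 1: prefer A, take bolt from A; A=[ingot] B=[rod,oval,shaft] C=[bolt]
Tick 2: prefer B, take rod from B; A=[ingot] B=[oval,shaft] C=[bolt,rod]
Tick 3: prefer A, take ingot from A; A=[-] B=[oval,shaft] C=[bolt,rod,ingot]
Tick 4: prefer B, take oval from B; A=[-] B=[shaft] C=[bolt,rod,ingot,oval]
Tick 5: prefer A, take shaft from B; A=[-] B=[-] C=[bolt,rod,ingot,oval,shaft]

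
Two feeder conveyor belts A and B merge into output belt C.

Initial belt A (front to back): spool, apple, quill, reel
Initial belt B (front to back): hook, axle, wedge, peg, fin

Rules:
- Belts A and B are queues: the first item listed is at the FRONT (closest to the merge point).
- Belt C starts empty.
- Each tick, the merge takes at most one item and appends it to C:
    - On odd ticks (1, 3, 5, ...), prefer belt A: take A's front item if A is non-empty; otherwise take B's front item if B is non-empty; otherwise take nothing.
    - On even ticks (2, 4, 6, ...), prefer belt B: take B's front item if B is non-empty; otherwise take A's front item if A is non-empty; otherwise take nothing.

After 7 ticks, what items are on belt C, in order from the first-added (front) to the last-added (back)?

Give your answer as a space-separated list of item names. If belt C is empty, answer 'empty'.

Answer: spool hook apple axle quill wedge reel

Derivation:
Tick 1: prefer A, take spool from A; A=[apple,quill,reel] B=[hook,axle,wedge,peg,fin] C=[spool]
Tick 2: prefer B, take hook from B; A=[apple,quill,reel] B=[axle,wedge,peg,fin] C=[spool,hook]
Tick 3: prefer A, take apple from A; A=[quill,reel] B=[axle,wedge,peg,fin] C=[spool,hook,apple]
Tick 4: prefer B, take axle from B; A=[quill,reel] B=[wedge,peg,fin] C=[spool,hook,apple,axle]
Tick 5: prefer A, take quill from A; A=[reel] B=[wedge,peg,fin] C=[spool,hook,apple,axle,quill]
Tick 6: prefer B, take wedge from B; A=[reel] B=[peg,fin] C=[spool,hook,apple,axle,quill,wedge]
Tick 7: prefer A, take reel from A; A=[-] B=[peg,fin] C=[spool,hook,apple,axle,quill,wedge,reel]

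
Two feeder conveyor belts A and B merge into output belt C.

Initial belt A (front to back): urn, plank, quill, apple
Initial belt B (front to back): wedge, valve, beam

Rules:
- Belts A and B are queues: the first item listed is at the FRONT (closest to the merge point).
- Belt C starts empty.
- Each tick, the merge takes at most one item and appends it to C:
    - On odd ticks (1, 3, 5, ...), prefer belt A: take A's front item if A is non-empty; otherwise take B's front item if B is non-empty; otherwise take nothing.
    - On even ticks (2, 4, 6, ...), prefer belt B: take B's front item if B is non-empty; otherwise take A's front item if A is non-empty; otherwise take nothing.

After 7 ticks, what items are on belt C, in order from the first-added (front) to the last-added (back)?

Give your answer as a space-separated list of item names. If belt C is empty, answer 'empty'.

Answer: urn wedge plank valve quill beam apple

Derivation:
Tick 1: prefer A, take urn from A; A=[plank,quill,apple] B=[wedge,valve,beam] C=[urn]
Tick 2: prefer B, take wedge from B; A=[plank,quill,apple] B=[valve,beam] C=[urn,wedge]
Tick 3: prefer A, take plank from A; A=[quill,apple] B=[valve,beam] C=[urn,wedge,plank]
Tick 4: prefer B, take valve from B; A=[quill,apple] B=[beam] C=[urn,wedge,plank,valve]
Tick 5: prefer A, take quill from A; A=[apple] B=[beam] C=[urn,wedge,plank,valve,quill]
Tick 6: prefer B, take beam from B; A=[apple] B=[-] C=[urn,wedge,plank,valve,quill,beam]
Tick 7: prefer A, take apple from A; A=[-] B=[-] C=[urn,wedge,plank,valve,quill,beam,apple]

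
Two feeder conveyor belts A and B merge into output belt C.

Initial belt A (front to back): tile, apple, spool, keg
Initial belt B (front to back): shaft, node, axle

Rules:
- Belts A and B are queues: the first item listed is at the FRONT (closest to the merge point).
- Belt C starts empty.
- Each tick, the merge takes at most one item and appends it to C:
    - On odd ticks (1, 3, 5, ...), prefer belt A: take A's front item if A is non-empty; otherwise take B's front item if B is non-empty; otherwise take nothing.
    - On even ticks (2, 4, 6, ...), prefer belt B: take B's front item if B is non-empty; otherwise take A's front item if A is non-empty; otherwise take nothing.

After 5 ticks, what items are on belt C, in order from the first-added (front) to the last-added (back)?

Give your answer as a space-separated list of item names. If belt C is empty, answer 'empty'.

Tick 1: prefer A, take tile from A; A=[apple,spool,keg] B=[shaft,node,axle] C=[tile]
Tick 2: prefer B, take shaft from B; A=[apple,spool,keg] B=[node,axle] C=[tile,shaft]
Tick 3: prefer A, take apple from A; A=[spool,keg] B=[node,axle] C=[tile,shaft,apple]
Tick 4: prefer B, take node from B; A=[spool,keg] B=[axle] C=[tile,shaft,apple,node]
Tick 5: prefer A, take spool from A; A=[keg] B=[axle] C=[tile,shaft,apple,node,spool]

Answer: tile shaft apple node spool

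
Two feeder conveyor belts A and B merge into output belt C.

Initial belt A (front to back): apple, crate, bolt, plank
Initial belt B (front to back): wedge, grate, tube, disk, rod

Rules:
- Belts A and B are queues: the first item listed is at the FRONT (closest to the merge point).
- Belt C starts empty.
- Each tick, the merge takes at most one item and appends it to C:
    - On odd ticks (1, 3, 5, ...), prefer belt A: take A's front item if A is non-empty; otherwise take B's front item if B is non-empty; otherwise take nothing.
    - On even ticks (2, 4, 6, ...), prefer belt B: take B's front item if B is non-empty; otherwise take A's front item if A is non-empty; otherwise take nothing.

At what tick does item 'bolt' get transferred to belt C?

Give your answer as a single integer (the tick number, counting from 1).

Tick 1: prefer A, take apple from A; A=[crate,bolt,plank] B=[wedge,grate,tube,disk,rod] C=[apple]
Tick 2: prefer B, take wedge from B; A=[crate,bolt,plank] B=[grate,tube,disk,rod] C=[apple,wedge]
Tick 3: prefer A, take crate from A; A=[bolt,plank] B=[grate,tube,disk,rod] C=[apple,wedge,crate]
Tick 4: prefer B, take grate from B; A=[bolt,plank] B=[tube,disk,rod] C=[apple,wedge,crate,grate]
Tick 5: prefer A, take bolt from A; A=[plank] B=[tube,disk,rod] C=[apple,wedge,crate,grate,bolt]

Answer: 5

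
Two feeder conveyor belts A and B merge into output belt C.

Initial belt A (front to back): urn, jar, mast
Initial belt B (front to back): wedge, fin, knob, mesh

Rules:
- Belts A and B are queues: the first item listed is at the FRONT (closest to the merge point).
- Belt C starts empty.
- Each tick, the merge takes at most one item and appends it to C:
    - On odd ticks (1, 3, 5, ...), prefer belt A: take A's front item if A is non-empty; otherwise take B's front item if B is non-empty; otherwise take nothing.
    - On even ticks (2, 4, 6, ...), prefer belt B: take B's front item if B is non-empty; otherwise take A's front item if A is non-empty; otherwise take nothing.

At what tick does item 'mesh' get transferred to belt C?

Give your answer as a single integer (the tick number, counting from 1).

Tick 1: prefer A, take urn from A; A=[jar,mast] B=[wedge,fin,knob,mesh] C=[urn]
Tick 2: prefer B, take wedge from B; A=[jar,mast] B=[fin,knob,mesh] C=[urn,wedge]
Tick 3: prefer A, take jar from A; A=[mast] B=[fin,knob,mesh] C=[urn,wedge,jar]
Tick 4: prefer B, take fin from B; A=[mast] B=[knob,mesh] C=[urn,wedge,jar,fin]
Tick 5: prefer A, take mast from A; A=[-] B=[knob,mesh] C=[urn,wedge,jar,fin,mast]
Tick 6: prefer B, take knob from B; A=[-] B=[mesh] C=[urn,wedge,jar,fin,mast,knob]
Tick 7: prefer A, take mesh from B; A=[-] B=[-] C=[urn,wedge,jar,fin,mast,knob,mesh]

Answer: 7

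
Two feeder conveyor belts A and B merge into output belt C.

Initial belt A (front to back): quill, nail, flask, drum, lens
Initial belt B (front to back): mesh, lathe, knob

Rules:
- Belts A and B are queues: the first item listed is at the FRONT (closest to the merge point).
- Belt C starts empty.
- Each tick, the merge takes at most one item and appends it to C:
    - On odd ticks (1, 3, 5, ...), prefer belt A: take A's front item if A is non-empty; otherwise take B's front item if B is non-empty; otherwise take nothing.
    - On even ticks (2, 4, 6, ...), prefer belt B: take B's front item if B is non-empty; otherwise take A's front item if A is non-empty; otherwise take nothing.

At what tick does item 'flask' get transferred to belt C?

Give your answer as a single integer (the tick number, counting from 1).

Tick 1: prefer A, take quill from A; A=[nail,flask,drum,lens] B=[mesh,lathe,knob] C=[quill]
Tick 2: prefer B, take mesh from B; A=[nail,flask,drum,lens] B=[lathe,knob] C=[quill,mesh]
Tick 3: prefer A, take nail from A; A=[flask,drum,lens] B=[lathe,knob] C=[quill,mesh,nail]
Tick 4: prefer B, take lathe from B; A=[flask,drum,lens] B=[knob] C=[quill,mesh,nail,lathe]
Tick 5: prefer A, take flask from A; A=[drum,lens] B=[knob] C=[quill,mesh,nail,lathe,flask]

Answer: 5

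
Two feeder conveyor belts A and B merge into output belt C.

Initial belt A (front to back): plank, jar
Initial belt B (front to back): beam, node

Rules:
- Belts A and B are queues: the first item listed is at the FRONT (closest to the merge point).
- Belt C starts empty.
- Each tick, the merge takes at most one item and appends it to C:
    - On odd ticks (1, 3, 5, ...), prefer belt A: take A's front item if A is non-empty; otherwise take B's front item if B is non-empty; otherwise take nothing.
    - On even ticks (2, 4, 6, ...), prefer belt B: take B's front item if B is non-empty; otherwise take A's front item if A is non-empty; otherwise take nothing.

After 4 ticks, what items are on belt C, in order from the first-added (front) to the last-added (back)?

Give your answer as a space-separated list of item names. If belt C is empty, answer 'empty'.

Tick 1: prefer A, take plank from A; A=[jar] B=[beam,node] C=[plank]
Tick 2: prefer B, take beam from B; A=[jar] B=[node] C=[plank,beam]
Tick 3: prefer A, take jar from A; A=[-] B=[node] C=[plank,beam,jar]
Tick 4: prefer B, take node from B; A=[-] B=[-] C=[plank,beam,jar,node]

Answer: plank beam jar node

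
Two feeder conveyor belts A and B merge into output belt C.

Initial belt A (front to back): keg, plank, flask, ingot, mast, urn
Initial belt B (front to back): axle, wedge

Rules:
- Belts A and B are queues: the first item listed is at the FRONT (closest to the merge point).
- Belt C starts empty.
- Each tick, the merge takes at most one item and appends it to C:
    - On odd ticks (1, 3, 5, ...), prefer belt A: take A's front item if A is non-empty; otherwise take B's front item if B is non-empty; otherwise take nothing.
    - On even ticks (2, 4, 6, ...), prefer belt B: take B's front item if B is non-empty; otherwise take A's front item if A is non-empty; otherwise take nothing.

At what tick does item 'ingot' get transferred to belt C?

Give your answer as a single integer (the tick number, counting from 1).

Answer: 6

Derivation:
Tick 1: prefer A, take keg from A; A=[plank,flask,ingot,mast,urn] B=[axle,wedge] C=[keg]
Tick 2: prefer B, take axle from B; A=[plank,flask,ingot,mast,urn] B=[wedge] C=[keg,axle]
Tick 3: prefer A, take plank from A; A=[flask,ingot,mast,urn] B=[wedge] C=[keg,axle,plank]
Tick 4: prefer B, take wedge from B; A=[flask,ingot,mast,urn] B=[-] C=[keg,axle,plank,wedge]
Tick 5: prefer A, take flask from A; A=[ingot,mast,urn] B=[-] C=[keg,axle,plank,wedge,flask]
Tick 6: prefer B, take ingot from A; A=[mast,urn] B=[-] C=[keg,axle,plank,wedge,flask,ingot]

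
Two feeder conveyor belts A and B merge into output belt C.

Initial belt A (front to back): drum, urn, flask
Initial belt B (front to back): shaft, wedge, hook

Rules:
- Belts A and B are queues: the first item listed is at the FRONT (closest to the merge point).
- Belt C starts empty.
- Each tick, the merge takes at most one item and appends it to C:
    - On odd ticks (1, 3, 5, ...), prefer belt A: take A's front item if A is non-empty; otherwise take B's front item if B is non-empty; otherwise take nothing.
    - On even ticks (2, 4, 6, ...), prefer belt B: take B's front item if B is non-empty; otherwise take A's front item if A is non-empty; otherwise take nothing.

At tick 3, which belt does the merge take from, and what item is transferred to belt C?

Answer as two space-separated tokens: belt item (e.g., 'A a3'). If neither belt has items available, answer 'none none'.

Answer: A urn

Derivation:
Tick 1: prefer A, take drum from A; A=[urn,flask] B=[shaft,wedge,hook] C=[drum]
Tick 2: prefer B, take shaft from B; A=[urn,flask] B=[wedge,hook] C=[drum,shaft]
Tick 3: prefer A, take urn from A; A=[flask] B=[wedge,hook] C=[drum,shaft,urn]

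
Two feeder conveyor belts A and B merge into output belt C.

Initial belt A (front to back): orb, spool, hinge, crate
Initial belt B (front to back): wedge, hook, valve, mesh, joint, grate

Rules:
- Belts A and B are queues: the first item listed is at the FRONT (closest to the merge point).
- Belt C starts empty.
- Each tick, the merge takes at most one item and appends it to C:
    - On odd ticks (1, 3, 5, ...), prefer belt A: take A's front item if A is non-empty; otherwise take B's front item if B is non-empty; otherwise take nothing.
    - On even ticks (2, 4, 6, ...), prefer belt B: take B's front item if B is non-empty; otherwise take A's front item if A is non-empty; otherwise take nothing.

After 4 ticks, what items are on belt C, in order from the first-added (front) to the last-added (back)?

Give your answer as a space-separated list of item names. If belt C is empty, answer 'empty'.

Tick 1: prefer A, take orb from A; A=[spool,hinge,crate] B=[wedge,hook,valve,mesh,joint,grate] C=[orb]
Tick 2: prefer B, take wedge from B; A=[spool,hinge,crate] B=[hook,valve,mesh,joint,grate] C=[orb,wedge]
Tick 3: prefer A, take spool from A; A=[hinge,crate] B=[hook,valve,mesh,joint,grate] C=[orb,wedge,spool]
Tick 4: prefer B, take hook from B; A=[hinge,crate] B=[valve,mesh,joint,grate] C=[orb,wedge,spool,hook]

Answer: orb wedge spool hook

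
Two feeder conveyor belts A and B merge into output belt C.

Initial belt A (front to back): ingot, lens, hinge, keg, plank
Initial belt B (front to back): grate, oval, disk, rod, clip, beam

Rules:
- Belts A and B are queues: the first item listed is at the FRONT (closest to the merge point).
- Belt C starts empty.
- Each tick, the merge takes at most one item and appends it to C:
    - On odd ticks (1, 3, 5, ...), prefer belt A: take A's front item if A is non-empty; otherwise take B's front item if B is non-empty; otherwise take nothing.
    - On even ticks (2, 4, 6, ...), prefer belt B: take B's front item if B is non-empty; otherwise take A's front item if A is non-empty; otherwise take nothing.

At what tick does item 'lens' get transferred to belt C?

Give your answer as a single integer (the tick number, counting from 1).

Answer: 3

Derivation:
Tick 1: prefer A, take ingot from A; A=[lens,hinge,keg,plank] B=[grate,oval,disk,rod,clip,beam] C=[ingot]
Tick 2: prefer B, take grate from B; A=[lens,hinge,keg,plank] B=[oval,disk,rod,clip,beam] C=[ingot,grate]
Tick 3: prefer A, take lens from A; A=[hinge,keg,plank] B=[oval,disk,rod,clip,beam] C=[ingot,grate,lens]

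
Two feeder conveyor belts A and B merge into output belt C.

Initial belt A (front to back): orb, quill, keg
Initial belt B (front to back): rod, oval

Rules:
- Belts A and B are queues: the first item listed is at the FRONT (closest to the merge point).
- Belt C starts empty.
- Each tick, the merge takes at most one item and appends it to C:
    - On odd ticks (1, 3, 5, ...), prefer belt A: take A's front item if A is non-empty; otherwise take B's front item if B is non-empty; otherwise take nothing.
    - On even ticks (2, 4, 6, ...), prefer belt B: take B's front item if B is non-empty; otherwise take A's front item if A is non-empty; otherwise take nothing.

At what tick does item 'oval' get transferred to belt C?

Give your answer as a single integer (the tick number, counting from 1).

Answer: 4

Derivation:
Tick 1: prefer A, take orb from A; A=[quill,keg] B=[rod,oval] C=[orb]
Tick 2: prefer B, take rod from B; A=[quill,keg] B=[oval] C=[orb,rod]
Tick 3: prefer A, take quill from A; A=[keg] B=[oval] C=[orb,rod,quill]
Tick 4: prefer B, take oval from B; A=[keg] B=[-] C=[orb,rod,quill,oval]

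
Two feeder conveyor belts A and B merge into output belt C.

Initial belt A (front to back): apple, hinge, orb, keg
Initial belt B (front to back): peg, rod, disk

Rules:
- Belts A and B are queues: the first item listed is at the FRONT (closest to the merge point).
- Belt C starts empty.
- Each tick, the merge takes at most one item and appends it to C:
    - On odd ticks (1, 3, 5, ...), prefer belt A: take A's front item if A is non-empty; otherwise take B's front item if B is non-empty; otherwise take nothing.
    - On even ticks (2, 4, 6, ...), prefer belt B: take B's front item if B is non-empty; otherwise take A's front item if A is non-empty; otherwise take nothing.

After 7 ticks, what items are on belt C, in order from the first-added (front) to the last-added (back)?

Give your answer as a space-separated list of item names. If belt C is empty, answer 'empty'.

Tick 1: prefer A, take apple from A; A=[hinge,orb,keg] B=[peg,rod,disk] C=[apple]
Tick 2: prefer B, take peg from B; A=[hinge,orb,keg] B=[rod,disk] C=[apple,peg]
Tick 3: prefer A, take hinge from A; A=[orb,keg] B=[rod,disk] C=[apple,peg,hinge]
Tick 4: prefer B, take rod from B; A=[orb,keg] B=[disk] C=[apple,peg,hinge,rod]
Tick 5: prefer A, take orb from A; A=[keg] B=[disk] C=[apple,peg,hinge,rod,orb]
Tick 6: prefer B, take disk from B; A=[keg] B=[-] C=[apple,peg,hinge,rod,orb,disk]
Tick 7: prefer A, take keg from A; A=[-] B=[-] C=[apple,peg,hinge,rod,orb,disk,keg]

Answer: apple peg hinge rod orb disk keg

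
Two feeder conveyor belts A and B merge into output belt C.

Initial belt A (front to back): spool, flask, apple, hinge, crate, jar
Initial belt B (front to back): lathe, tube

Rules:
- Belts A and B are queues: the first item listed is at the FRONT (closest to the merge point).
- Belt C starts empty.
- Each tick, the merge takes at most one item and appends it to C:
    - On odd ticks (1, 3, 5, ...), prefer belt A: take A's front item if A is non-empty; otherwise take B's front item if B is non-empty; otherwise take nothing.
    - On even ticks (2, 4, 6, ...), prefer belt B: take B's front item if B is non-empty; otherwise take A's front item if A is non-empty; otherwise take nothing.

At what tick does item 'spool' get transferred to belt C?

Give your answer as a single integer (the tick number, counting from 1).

Tick 1: prefer A, take spool from A; A=[flask,apple,hinge,crate,jar] B=[lathe,tube] C=[spool]

Answer: 1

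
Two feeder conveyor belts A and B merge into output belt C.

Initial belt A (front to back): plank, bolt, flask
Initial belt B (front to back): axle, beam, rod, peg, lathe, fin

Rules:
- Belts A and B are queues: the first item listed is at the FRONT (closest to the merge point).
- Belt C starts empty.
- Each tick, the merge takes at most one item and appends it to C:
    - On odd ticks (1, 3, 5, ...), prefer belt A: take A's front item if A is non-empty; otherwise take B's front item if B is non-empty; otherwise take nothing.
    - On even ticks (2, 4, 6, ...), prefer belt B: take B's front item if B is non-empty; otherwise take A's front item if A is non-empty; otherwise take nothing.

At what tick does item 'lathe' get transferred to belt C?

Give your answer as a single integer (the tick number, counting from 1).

Answer: 8

Derivation:
Tick 1: prefer A, take plank from A; A=[bolt,flask] B=[axle,beam,rod,peg,lathe,fin] C=[plank]
Tick 2: prefer B, take axle from B; A=[bolt,flask] B=[beam,rod,peg,lathe,fin] C=[plank,axle]
Tick 3: prefer A, take bolt from A; A=[flask] B=[beam,rod,peg,lathe,fin] C=[plank,axle,bolt]
Tick 4: prefer B, take beam from B; A=[flask] B=[rod,peg,lathe,fin] C=[plank,axle,bolt,beam]
Tick 5: prefer A, take flask from A; A=[-] B=[rod,peg,lathe,fin] C=[plank,axle,bolt,beam,flask]
Tick 6: prefer B, take rod from B; A=[-] B=[peg,lathe,fin] C=[plank,axle,bolt,beam,flask,rod]
Tick 7: prefer A, take peg from B; A=[-] B=[lathe,fin] C=[plank,axle,bolt,beam,flask,rod,peg]
Tick 8: prefer B, take lathe from B; A=[-] B=[fin] C=[plank,axle,bolt,beam,flask,rod,peg,lathe]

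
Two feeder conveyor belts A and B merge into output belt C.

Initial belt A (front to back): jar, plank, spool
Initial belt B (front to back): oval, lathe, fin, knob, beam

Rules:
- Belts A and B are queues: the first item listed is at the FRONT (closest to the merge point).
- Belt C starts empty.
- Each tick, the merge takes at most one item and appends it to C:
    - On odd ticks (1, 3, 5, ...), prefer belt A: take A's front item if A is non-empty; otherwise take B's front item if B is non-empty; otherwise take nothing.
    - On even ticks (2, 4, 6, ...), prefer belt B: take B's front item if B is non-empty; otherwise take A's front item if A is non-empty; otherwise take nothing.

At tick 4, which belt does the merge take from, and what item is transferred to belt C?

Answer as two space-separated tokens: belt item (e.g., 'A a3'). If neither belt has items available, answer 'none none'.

Answer: B lathe

Derivation:
Tick 1: prefer A, take jar from A; A=[plank,spool] B=[oval,lathe,fin,knob,beam] C=[jar]
Tick 2: prefer B, take oval from B; A=[plank,spool] B=[lathe,fin,knob,beam] C=[jar,oval]
Tick 3: prefer A, take plank from A; A=[spool] B=[lathe,fin,knob,beam] C=[jar,oval,plank]
Tick 4: prefer B, take lathe from B; A=[spool] B=[fin,knob,beam] C=[jar,oval,plank,lathe]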